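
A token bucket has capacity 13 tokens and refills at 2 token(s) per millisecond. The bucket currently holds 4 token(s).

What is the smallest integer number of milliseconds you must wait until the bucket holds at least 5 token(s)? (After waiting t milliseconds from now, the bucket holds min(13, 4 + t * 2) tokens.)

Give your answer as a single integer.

Need 4 + t * 2 >= 5, so t >= 1/2.
Smallest integer t = ceil(1/2) = 1.

Answer: 1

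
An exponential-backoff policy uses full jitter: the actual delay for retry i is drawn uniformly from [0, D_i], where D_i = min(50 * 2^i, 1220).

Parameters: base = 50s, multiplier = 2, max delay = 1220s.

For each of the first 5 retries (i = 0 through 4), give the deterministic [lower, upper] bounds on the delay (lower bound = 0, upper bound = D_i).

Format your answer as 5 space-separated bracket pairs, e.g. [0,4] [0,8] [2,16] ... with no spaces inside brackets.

Computing bounds per retry:
  i=0: D_i=min(50*2^0,1220)=50, bounds=[0,50]
  i=1: D_i=min(50*2^1,1220)=100, bounds=[0,100]
  i=2: D_i=min(50*2^2,1220)=200, bounds=[0,200]
  i=3: D_i=min(50*2^3,1220)=400, bounds=[0,400]
  i=4: D_i=min(50*2^4,1220)=800, bounds=[0,800]

Answer: [0,50] [0,100] [0,200] [0,400] [0,800]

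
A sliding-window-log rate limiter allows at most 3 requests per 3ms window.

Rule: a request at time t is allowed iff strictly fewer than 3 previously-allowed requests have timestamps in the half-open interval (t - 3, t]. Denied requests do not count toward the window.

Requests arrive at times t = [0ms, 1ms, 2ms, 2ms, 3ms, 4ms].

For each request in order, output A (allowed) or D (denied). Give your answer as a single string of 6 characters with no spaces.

Tracking allowed requests in the window:
  req#1 t=0ms: ALLOW
  req#2 t=1ms: ALLOW
  req#3 t=2ms: ALLOW
  req#4 t=2ms: DENY
  req#5 t=3ms: ALLOW
  req#6 t=4ms: ALLOW

Answer: AAADAA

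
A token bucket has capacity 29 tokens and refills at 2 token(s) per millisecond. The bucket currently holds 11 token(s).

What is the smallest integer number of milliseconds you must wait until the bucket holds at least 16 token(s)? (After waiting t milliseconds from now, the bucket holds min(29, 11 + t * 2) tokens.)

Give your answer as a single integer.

Answer: 3

Derivation:
Need 11 + t * 2 >= 16, so t >= 5/2.
Smallest integer t = ceil(5/2) = 3.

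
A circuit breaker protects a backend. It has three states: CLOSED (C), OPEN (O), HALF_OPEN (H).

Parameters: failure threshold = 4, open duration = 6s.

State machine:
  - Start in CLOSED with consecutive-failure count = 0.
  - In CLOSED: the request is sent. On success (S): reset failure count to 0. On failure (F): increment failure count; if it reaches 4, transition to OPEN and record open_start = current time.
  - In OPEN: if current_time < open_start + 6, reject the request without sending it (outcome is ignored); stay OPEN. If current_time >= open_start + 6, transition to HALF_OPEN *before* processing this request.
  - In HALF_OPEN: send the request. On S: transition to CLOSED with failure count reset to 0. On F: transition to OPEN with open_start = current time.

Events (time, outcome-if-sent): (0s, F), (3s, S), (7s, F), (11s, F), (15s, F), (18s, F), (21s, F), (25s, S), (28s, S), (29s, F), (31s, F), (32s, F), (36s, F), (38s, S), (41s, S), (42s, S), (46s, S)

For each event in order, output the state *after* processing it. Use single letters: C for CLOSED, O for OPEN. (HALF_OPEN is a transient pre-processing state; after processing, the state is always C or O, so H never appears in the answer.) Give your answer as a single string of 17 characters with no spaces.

State after each event:
  event#1 t=0s outcome=F: state=CLOSED
  event#2 t=3s outcome=S: state=CLOSED
  event#3 t=7s outcome=F: state=CLOSED
  event#4 t=11s outcome=F: state=CLOSED
  event#5 t=15s outcome=F: state=CLOSED
  event#6 t=18s outcome=F: state=OPEN
  event#7 t=21s outcome=F: state=OPEN
  event#8 t=25s outcome=S: state=CLOSED
  event#9 t=28s outcome=S: state=CLOSED
  event#10 t=29s outcome=F: state=CLOSED
  event#11 t=31s outcome=F: state=CLOSED
  event#12 t=32s outcome=F: state=CLOSED
  event#13 t=36s outcome=F: state=OPEN
  event#14 t=38s outcome=S: state=OPEN
  event#15 t=41s outcome=S: state=OPEN
  event#16 t=42s outcome=S: state=CLOSED
  event#17 t=46s outcome=S: state=CLOSED

Answer: CCCCCOOCCCCCOOOCC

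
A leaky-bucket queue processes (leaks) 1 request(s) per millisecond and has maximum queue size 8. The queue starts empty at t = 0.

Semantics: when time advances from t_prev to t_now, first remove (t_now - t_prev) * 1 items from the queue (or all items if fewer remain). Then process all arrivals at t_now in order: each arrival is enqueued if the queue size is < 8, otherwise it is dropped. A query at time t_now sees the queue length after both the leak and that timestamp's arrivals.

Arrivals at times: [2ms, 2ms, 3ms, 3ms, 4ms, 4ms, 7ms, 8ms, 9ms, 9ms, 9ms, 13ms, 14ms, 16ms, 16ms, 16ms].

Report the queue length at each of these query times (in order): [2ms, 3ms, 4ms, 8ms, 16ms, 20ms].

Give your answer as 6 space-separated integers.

Answer: 2 3 4 2 3 0

Derivation:
Queue lengths at query times:
  query t=2ms: backlog = 2
  query t=3ms: backlog = 3
  query t=4ms: backlog = 4
  query t=8ms: backlog = 2
  query t=16ms: backlog = 3
  query t=20ms: backlog = 0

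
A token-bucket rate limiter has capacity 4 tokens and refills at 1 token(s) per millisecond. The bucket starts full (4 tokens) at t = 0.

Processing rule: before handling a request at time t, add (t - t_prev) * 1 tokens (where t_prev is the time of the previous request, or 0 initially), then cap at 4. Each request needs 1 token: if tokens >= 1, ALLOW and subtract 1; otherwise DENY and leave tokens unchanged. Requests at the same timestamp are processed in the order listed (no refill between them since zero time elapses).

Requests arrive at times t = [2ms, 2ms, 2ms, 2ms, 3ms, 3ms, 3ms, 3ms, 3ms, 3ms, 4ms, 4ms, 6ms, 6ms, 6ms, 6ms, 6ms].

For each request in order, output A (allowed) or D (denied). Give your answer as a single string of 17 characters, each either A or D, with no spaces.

Simulating step by step:
  req#1 t=2ms: ALLOW
  req#2 t=2ms: ALLOW
  req#3 t=2ms: ALLOW
  req#4 t=2ms: ALLOW
  req#5 t=3ms: ALLOW
  req#6 t=3ms: DENY
  req#7 t=3ms: DENY
  req#8 t=3ms: DENY
  req#9 t=3ms: DENY
  req#10 t=3ms: DENY
  req#11 t=4ms: ALLOW
  req#12 t=4ms: DENY
  req#13 t=6ms: ALLOW
  req#14 t=6ms: ALLOW
  req#15 t=6ms: DENY
  req#16 t=6ms: DENY
  req#17 t=6ms: DENY

Answer: AAAAADDDDDADAADDD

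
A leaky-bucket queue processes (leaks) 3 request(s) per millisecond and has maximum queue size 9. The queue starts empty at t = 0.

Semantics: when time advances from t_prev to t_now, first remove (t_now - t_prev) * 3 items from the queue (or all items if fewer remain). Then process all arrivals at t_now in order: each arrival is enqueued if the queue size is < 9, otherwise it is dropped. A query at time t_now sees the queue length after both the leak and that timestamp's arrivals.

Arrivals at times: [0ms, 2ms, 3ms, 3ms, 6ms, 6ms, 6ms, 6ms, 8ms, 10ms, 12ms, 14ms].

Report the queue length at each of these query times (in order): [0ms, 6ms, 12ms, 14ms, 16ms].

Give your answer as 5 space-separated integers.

Answer: 1 4 1 1 0

Derivation:
Queue lengths at query times:
  query t=0ms: backlog = 1
  query t=6ms: backlog = 4
  query t=12ms: backlog = 1
  query t=14ms: backlog = 1
  query t=16ms: backlog = 0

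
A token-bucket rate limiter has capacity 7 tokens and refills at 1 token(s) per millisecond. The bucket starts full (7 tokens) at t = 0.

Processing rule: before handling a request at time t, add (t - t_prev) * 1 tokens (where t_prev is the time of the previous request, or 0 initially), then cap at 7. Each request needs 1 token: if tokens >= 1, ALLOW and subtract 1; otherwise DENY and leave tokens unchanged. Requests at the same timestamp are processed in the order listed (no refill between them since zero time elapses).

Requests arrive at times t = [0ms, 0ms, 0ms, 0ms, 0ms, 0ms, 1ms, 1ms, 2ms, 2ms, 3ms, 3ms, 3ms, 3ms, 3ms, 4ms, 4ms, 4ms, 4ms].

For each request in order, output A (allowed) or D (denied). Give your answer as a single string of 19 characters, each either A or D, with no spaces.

Answer: AAAAAAAAADADDDDADDD

Derivation:
Simulating step by step:
  req#1 t=0ms: ALLOW
  req#2 t=0ms: ALLOW
  req#3 t=0ms: ALLOW
  req#4 t=0ms: ALLOW
  req#5 t=0ms: ALLOW
  req#6 t=0ms: ALLOW
  req#7 t=1ms: ALLOW
  req#8 t=1ms: ALLOW
  req#9 t=2ms: ALLOW
  req#10 t=2ms: DENY
  req#11 t=3ms: ALLOW
  req#12 t=3ms: DENY
  req#13 t=3ms: DENY
  req#14 t=3ms: DENY
  req#15 t=3ms: DENY
  req#16 t=4ms: ALLOW
  req#17 t=4ms: DENY
  req#18 t=4ms: DENY
  req#19 t=4ms: DENY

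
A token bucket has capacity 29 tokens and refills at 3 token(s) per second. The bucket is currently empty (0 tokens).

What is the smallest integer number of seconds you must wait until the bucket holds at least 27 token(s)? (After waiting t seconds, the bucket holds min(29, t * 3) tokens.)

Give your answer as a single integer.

Need t * 3 >= 27, so t >= 27/3.
Smallest integer t = ceil(27/3) = 9.

Answer: 9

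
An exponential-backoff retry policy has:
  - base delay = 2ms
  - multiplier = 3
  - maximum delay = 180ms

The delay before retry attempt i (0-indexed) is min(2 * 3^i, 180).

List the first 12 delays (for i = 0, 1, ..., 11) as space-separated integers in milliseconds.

Computing each delay:
  i=0: min(2*3^0, 180) = 2
  i=1: min(2*3^1, 180) = 6
  i=2: min(2*3^2, 180) = 18
  i=3: min(2*3^3, 180) = 54
  i=4: min(2*3^4, 180) = 162
  i=5: min(2*3^5, 180) = 180
  i=6: min(2*3^6, 180) = 180
  i=7: min(2*3^7, 180) = 180
  i=8: min(2*3^8, 180) = 180
  i=9: min(2*3^9, 180) = 180
  i=10: min(2*3^10, 180) = 180
  i=11: min(2*3^11, 180) = 180

Answer: 2 6 18 54 162 180 180 180 180 180 180 180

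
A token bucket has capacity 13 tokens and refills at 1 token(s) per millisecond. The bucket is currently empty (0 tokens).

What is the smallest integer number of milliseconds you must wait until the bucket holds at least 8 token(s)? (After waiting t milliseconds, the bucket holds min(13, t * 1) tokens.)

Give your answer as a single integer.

Need t * 1 >= 8, so t >= 8/1.
Smallest integer t = ceil(8/1) = 8.

Answer: 8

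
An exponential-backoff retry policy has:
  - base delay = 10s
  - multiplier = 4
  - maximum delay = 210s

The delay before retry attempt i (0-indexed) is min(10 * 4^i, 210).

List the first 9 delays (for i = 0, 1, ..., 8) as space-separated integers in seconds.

Computing each delay:
  i=0: min(10*4^0, 210) = 10
  i=1: min(10*4^1, 210) = 40
  i=2: min(10*4^2, 210) = 160
  i=3: min(10*4^3, 210) = 210
  i=4: min(10*4^4, 210) = 210
  i=5: min(10*4^5, 210) = 210
  i=6: min(10*4^6, 210) = 210
  i=7: min(10*4^7, 210) = 210
  i=8: min(10*4^8, 210) = 210

Answer: 10 40 160 210 210 210 210 210 210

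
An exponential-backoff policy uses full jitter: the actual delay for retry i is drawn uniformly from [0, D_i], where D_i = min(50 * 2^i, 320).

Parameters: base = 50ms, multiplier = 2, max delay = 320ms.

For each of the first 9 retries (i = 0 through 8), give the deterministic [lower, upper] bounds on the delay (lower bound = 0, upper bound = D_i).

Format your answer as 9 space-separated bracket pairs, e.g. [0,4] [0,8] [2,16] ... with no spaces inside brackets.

Answer: [0,50] [0,100] [0,200] [0,320] [0,320] [0,320] [0,320] [0,320] [0,320]

Derivation:
Computing bounds per retry:
  i=0: D_i=min(50*2^0,320)=50, bounds=[0,50]
  i=1: D_i=min(50*2^1,320)=100, bounds=[0,100]
  i=2: D_i=min(50*2^2,320)=200, bounds=[0,200]
  i=3: D_i=min(50*2^3,320)=320, bounds=[0,320]
  i=4: D_i=min(50*2^4,320)=320, bounds=[0,320]
  i=5: D_i=min(50*2^5,320)=320, bounds=[0,320]
  i=6: D_i=min(50*2^6,320)=320, bounds=[0,320]
  i=7: D_i=min(50*2^7,320)=320, bounds=[0,320]
  i=8: D_i=min(50*2^8,320)=320, bounds=[0,320]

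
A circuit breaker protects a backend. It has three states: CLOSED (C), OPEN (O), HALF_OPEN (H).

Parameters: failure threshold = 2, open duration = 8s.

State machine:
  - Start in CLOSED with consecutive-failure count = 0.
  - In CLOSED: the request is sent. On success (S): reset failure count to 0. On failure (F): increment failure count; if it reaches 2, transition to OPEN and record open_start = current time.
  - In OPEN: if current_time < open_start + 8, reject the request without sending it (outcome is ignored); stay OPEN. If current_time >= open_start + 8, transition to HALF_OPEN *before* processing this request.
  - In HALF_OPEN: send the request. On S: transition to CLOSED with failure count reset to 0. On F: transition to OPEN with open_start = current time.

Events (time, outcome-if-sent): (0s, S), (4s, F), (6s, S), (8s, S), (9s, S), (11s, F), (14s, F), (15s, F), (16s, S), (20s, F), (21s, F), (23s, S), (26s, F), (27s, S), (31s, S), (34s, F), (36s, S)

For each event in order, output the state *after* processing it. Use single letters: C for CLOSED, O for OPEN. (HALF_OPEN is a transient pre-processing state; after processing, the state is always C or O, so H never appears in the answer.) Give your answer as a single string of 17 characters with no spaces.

State after each event:
  event#1 t=0s outcome=S: state=CLOSED
  event#2 t=4s outcome=F: state=CLOSED
  event#3 t=6s outcome=S: state=CLOSED
  event#4 t=8s outcome=S: state=CLOSED
  event#5 t=9s outcome=S: state=CLOSED
  event#6 t=11s outcome=F: state=CLOSED
  event#7 t=14s outcome=F: state=OPEN
  event#8 t=15s outcome=F: state=OPEN
  event#9 t=16s outcome=S: state=OPEN
  event#10 t=20s outcome=F: state=OPEN
  event#11 t=21s outcome=F: state=OPEN
  event#12 t=23s outcome=S: state=CLOSED
  event#13 t=26s outcome=F: state=CLOSED
  event#14 t=27s outcome=S: state=CLOSED
  event#15 t=31s outcome=S: state=CLOSED
  event#16 t=34s outcome=F: state=CLOSED
  event#17 t=36s outcome=S: state=CLOSED

Answer: CCCCCCOOOOOCCCCCC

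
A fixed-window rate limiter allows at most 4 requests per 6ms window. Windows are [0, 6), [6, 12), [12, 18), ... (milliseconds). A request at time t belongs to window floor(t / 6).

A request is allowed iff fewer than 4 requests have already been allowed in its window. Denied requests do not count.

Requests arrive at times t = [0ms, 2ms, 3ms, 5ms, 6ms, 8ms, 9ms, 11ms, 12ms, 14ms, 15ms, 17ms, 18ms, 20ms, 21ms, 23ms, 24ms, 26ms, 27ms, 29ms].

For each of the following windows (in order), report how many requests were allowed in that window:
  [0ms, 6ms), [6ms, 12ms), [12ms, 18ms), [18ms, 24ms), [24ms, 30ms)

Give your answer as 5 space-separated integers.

Answer: 4 4 4 4 4

Derivation:
Processing requests:
  req#1 t=0ms (window 0): ALLOW
  req#2 t=2ms (window 0): ALLOW
  req#3 t=3ms (window 0): ALLOW
  req#4 t=5ms (window 0): ALLOW
  req#5 t=6ms (window 1): ALLOW
  req#6 t=8ms (window 1): ALLOW
  req#7 t=9ms (window 1): ALLOW
  req#8 t=11ms (window 1): ALLOW
  req#9 t=12ms (window 2): ALLOW
  req#10 t=14ms (window 2): ALLOW
  req#11 t=15ms (window 2): ALLOW
  req#12 t=17ms (window 2): ALLOW
  req#13 t=18ms (window 3): ALLOW
  req#14 t=20ms (window 3): ALLOW
  req#15 t=21ms (window 3): ALLOW
  req#16 t=23ms (window 3): ALLOW
  req#17 t=24ms (window 4): ALLOW
  req#18 t=26ms (window 4): ALLOW
  req#19 t=27ms (window 4): ALLOW
  req#20 t=29ms (window 4): ALLOW

Allowed counts by window: 4 4 4 4 4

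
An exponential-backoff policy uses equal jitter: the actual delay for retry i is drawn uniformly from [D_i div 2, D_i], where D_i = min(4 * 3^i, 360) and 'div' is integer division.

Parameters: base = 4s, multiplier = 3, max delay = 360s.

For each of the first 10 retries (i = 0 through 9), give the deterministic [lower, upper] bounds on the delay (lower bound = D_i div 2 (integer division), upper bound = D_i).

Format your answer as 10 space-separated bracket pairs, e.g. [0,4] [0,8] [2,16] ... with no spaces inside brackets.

Computing bounds per retry:
  i=0: D_i=min(4*3^0,360)=4, bounds=[2,4]
  i=1: D_i=min(4*3^1,360)=12, bounds=[6,12]
  i=2: D_i=min(4*3^2,360)=36, bounds=[18,36]
  i=3: D_i=min(4*3^3,360)=108, bounds=[54,108]
  i=4: D_i=min(4*3^4,360)=324, bounds=[162,324]
  i=5: D_i=min(4*3^5,360)=360, bounds=[180,360]
  i=6: D_i=min(4*3^6,360)=360, bounds=[180,360]
  i=7: D_i=min(4*3^7,360)=360, bounds=[180,360]
  i=8: D_i=min(4*3^8,360)=360, bounds=[180,360]
  i=9: D_i=min(4*3^9,360)=360, bounds=[180,360]

Answer: [2,4] [6,12] [18,36] [54,108] [162,324] [180,360] [180,360] [180,360] [180,360] [180,360]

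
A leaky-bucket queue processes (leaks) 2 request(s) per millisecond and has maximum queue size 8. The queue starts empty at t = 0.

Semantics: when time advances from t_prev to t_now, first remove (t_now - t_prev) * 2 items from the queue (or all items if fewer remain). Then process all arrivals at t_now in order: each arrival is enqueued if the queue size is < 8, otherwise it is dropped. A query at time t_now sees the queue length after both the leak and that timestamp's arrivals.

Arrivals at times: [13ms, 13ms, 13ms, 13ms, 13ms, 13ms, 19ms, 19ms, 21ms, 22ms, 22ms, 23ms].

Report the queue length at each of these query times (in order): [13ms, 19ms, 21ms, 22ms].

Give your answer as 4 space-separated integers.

Answer: 6 2 1 2

Derivation:
Queue lengths at query times:
  query t=13ms: backlog = 6
  query t=19ms: backlog = 2
  query t=21ms: backlog = 1
  query t=22ms: backlog = 2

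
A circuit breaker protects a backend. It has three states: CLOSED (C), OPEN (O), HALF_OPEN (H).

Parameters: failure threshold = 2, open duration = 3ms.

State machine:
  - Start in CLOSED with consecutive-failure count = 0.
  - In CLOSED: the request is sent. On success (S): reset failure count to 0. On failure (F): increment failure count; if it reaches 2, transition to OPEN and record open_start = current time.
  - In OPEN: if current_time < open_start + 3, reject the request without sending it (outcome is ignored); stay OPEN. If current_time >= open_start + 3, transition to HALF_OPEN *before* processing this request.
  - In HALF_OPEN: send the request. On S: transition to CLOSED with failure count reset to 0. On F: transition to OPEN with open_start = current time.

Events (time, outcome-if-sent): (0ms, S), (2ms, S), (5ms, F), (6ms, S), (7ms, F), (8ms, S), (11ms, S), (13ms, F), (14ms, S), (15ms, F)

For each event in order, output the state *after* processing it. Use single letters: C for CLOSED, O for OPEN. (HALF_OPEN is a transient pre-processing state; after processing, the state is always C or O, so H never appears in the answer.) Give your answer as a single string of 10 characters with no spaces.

State after each event:
  event#1 t=0ms outcome=S: state=CLOSED
  event#2 t=2ms outcome=S: state=CLOSED
  event#3 t=5ms outcome=F: state=CLOSED
  event#4 t=6ms outcome=S: state=CLOSED
  event#5 t=7ms outcome=F: state=CLOSED
  event#6 t=8ms outcome=S: state=CLOSED
  event#7 t=11ms outcome=S: state=CLOSED
  event#8 t=13ms outcome=F: state=CLOSED
  event#9 t=14ms outcome=S: state=CLOSED
  event#10 t=15ms outcome=F: state=CLOSED

Answer: CCCCCCCCCC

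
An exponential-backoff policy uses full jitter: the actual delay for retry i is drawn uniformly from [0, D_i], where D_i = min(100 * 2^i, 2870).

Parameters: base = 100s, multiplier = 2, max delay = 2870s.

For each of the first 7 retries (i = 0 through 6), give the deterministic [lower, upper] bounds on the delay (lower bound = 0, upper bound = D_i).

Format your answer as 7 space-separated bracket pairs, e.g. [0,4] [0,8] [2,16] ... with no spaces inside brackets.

Answer: [0,100] [0,200] [0,400] [0,800] [0,1600] [0,2870] [0,2870]

Derivation:
Computing bounds per retry:
  i=0: D_i=min(100*2^0,2870)=100, bounds=[0,100]
  i=1: D_i=min(100*2^1,2870)=200, bounds=[0,200]
  i=2: D_i=min(100*2^2,2870)=400, bounds=[0,400]
  i=3: D_i=min(100*2^3,2870)=800, bounds=[0,800]
  i=4: D_i=min(100*2^4,2870)=1600, bounds=[0,1600]
  i=5: D_i=min(100*2^5,2870)=2870, bounds=[0,2870]
  i=6: D_i=min(100*2^6,2870)=2870, bounds=[0,2870]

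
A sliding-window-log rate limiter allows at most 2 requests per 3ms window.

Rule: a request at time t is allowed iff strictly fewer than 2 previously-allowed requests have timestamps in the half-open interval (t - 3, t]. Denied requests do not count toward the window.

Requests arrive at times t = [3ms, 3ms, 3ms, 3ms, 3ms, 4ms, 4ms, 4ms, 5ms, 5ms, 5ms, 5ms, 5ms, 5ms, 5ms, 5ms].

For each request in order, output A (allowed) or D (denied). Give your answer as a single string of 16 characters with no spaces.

Tracking allowed requests in the window:
  req#1 t=3ms: ALLOW
  req#2 t=3ms: ALLOW
  req#3 t=3ms: DENY
  req#4 t=3ms: DENY
  req#5 t=3ms: DENY
  req#6 t=4ms: DENY
  req#7 t=4ms: DENY
  req#8 t=4ms: DENY
  req#9 t=5ms: DENY
  req#10 t=5ms: DENY
  req#11 t=5ms: DENY
  req#12 t=5ms: DENY
  req#13 t=5ms: DENY
  req#14 t=5ms: DENY
  req#15 t=5ms: DENY
  req#16 t=5ms: DENY

Answer: AADDDDDDDDDDDDDD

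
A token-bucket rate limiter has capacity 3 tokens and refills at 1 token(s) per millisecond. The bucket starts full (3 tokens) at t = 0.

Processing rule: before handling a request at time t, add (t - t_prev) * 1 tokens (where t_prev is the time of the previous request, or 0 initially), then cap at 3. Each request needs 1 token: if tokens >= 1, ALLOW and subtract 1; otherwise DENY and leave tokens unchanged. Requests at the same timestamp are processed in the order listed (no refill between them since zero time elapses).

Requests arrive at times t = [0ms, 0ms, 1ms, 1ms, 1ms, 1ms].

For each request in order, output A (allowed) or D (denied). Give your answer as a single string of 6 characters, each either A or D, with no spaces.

Answer: AAAADD

Derivation:
Simulating step by step:
  req#1 t=0ms: ALLOW
  req#2 t=0ms: ALLOW
  req#3 t=1ms: ALLOW
  req#4 t=1ms: ALLOW
  req#5 t=1ms: DENY
  req#6 t=1ms: DENY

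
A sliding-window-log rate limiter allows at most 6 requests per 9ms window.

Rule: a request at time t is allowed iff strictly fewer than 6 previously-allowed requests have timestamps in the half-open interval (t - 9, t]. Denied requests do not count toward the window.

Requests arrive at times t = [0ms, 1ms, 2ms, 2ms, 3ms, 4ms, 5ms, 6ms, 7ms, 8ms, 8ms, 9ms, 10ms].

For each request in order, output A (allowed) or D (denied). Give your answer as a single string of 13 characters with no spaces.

Answer: AAAAAADDDDDAA

Derivation:
Tracking allowed requests in the window:
  req#1 t=0ms: ALLOW
  req#2 t=1ms: ALLOW
  req#3 t=2ms: ALLOW
  req#4 t=2ms: ALLOW
  req#5 t=3ms: ALLOW
  req#6 t=4ms: ALLOW
  req#7 t=5ms: DENY
  req#8 t=6ms: DENY
  req#9 t=7ms: DENY
  req#10 t=8ms: DENY
  req#11 t=8ms: DENY
  req#12 t=9ms: ALLOW
  req#13 t=10ms: ALLOW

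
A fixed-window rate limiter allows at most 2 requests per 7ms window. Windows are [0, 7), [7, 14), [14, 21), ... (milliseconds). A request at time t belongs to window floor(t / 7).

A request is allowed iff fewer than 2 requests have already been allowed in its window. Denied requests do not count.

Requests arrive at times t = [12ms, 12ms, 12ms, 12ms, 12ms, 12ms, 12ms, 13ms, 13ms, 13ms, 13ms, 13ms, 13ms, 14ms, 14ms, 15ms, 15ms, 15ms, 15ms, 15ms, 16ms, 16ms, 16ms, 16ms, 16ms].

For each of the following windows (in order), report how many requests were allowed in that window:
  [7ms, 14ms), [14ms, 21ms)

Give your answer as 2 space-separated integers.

Answer: 2 2

Derivation:
Processing requests:
  req#1 t=12ms (window 1): ALLOW
  req#2 t=12ms (window 1): ALLOW
  req#3 t=12ms (window 1): DENY
  req#4 t=12ms (window 1): DENY
  req#5 t=12ms (window 1): DENY
  req#6 t=12ms (window 1): DENY
  req#7 t=12ms (window 1): DENY
  req#8 t=13ms (window 1): DENY
  req#9 t=13ms (window 1): DENY
  req#10 t=13ms (window 1): DENY
  req#11 t=13ms (window 1): DENY
  req#12 t=13ms (window 1): DENY
  req#13 t=13ms (window 1): DENY
  req#14 t=14ms (window 2): ALLOW
  req#15 t=14ms (window 2): ALLOW
  req#16 t=15ms (window 2): DENY
  req#17 t=15ms (window 2): DENY
  req#18 t=15ms (window 2): DENY
  req#19 t=15ms (window 2): DENY
  req#20 t=15ms (window 2): DENY
  req#21 t=16ms (window 2): DENY
  req#22 t=16ms (window 2): DENY
  req#23 t=16ms (window 2): DENY
  req#24 t=16ms (window 2): DENY
  req#25 t=16ms (window 2): DENY

Allowed counts by window: 2 2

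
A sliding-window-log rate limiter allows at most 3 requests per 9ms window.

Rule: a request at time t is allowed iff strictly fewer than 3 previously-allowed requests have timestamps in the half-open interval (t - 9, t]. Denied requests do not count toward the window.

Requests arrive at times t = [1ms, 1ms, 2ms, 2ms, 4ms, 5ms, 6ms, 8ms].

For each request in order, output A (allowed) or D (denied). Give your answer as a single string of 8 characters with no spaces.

Answer: AAADDDDD

Derivation:
Tracking allowed requests in the window:
  req#1 t=1ms: ALLOW
  req#2 t=1ms: ALLOW
  req#3 t=2ms: ALLOW
  req#4 t=2ms: DENY
  req#5 t=4ms: DENY
  req#6 t=5ms: DENY
  req#7 t=6ms: DENY
  req#8 t=8ms: DENY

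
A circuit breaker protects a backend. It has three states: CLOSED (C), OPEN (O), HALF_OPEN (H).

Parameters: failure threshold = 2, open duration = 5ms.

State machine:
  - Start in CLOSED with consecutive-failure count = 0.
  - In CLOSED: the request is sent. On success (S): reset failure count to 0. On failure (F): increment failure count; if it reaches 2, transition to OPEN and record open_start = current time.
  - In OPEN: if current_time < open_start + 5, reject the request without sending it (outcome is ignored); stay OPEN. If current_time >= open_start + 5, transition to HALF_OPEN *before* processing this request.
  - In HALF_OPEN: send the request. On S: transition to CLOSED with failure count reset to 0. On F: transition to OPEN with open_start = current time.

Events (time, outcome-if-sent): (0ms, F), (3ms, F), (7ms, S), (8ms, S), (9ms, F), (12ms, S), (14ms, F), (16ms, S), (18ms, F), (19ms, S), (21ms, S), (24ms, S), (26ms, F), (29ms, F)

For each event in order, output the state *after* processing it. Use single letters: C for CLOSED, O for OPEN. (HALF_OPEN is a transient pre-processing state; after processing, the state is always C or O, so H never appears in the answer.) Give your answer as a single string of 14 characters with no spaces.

Answer: COOCCCCCCCCCCO

Derivation:
State after each event:
  event#1 t=0ms outcome=F: state=CLOSED
  event#2 t=3ms outcome=F: state=OPEN
  event#3 t=7ms outcome=S: state=OPEN
  event#4 t=8ms outcome=S: state=CLOSED
  event#5 t=9ms outcome=F: state=CLOSED
  event#6 t=12ms outcome=S: state=CLOSED
  event#7 t=14ms outcome=F: state=CLOSED
  event#8 t=16ms outcome=S: state=CLOSED
  event#9 t=18ms outcome=F: state=CLOSED
  event#10 t=19ms outcome=S: state=CLOSED
  event#11 t=21ms outcome=S: state=CLOSED
  event#12 t=24ms outcome=S: state=CLOSED
  event#13 t=26ms outcome=F: state=CLOSED
  event#14 t=29ms outcome=F: state=OPEN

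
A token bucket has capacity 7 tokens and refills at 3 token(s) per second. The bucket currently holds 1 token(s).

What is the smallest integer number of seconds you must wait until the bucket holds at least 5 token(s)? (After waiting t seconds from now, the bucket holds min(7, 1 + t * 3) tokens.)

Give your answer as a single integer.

Answer: 2

Derivation:
Need 1 + t * 3 >= 5, so t >= 4/3.
Smallest integer t = ceil(4/3) = 2.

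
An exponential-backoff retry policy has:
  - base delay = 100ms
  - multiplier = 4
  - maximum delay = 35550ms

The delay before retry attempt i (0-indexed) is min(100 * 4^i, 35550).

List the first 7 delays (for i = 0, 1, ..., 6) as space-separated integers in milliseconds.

Answer: 100 400 1600 6400 25600 35550 35550

Derivation:
Computing each delay:
  i=0: min(100*4^0, 35550) = 100
  i=1: min(100*4^1, 35550) = 400
  i=2: min(100*4^2, 35550) = 1600
  i=3: min(100*4^3, 35550) = 6400
  i=4: min(100*4^4, 35550) = 25600
  i=5: min(100*4^5, 35550) = 35550
  i=6: min(100*4^6, 35550) = 35550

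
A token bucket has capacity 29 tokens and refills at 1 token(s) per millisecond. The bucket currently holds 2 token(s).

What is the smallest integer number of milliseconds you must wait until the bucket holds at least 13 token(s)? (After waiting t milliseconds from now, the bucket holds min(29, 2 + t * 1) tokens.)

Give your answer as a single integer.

Answer: 11

Derivation:
Need 2 + t * 1 >= 13, so t >= 11/1.
Smallest integer t = ceil(11/1) = 11.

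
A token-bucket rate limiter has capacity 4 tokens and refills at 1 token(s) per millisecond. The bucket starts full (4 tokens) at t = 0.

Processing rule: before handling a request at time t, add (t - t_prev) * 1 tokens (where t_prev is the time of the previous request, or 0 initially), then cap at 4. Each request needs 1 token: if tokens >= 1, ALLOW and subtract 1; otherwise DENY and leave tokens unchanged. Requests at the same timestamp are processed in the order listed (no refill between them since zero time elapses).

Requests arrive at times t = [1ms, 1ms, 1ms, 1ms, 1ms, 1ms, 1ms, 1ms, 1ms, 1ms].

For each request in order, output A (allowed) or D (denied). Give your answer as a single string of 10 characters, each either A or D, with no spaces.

Answer: AAAADDDDDD

Derivation:
Simulating step by step:
  req#1 t=1ms: ALLOW
  req#2 t=1ms: ALLOW
  req#3 t=1ms: ALLOW
  req#4 t=1ms: ALLOW
  req#5 t=1ms: DENY
  req#6 t=1ms: DENY
  req#7 t=1ms: DENY
  req#8 t=1ms: DENY
  req#9 t=1ms: DENY
  req#10 t=1ms: DENY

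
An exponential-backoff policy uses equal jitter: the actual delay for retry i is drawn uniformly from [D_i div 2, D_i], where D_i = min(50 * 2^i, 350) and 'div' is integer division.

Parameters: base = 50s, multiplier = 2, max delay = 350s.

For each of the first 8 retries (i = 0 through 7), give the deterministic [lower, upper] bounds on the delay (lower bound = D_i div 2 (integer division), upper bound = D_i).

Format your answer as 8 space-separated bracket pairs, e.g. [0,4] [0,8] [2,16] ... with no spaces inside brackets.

Computing bounds per retry:
  i=0: D_i=min(50*2^0,350)=50, bounds=[25,50]
  i=1: D_i=min(50*2^1,350)=100, bounds=[50,100]
  i=2: D_i=min(50*2^2,350)=200, bounds=[100,200]
  i=3: D_i=min(50*2^3,350)=350, bounds=[175,350]
  i=4: D_i=min(50*2^4,350)=350, bounds=[175,350]
  i=5: D_i=min(50*2^5,350)=350, bounds=[175,350]
  i=6: D_i=min(50*2^6,350)=350, bounds=[175,350]
  i=7: D_i=min(50*2^7,350)=350, bounds=[175,350]

Answer: [25,50] [50,100] [100,200] [175,350] [175,350] [175,350] [175,350] [175,350]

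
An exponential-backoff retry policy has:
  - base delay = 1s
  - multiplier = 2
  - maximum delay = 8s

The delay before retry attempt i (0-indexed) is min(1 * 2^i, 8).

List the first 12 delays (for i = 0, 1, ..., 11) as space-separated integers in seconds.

Answer: 1 2 4 8 8 8 8 8 8 8 8 8

Derivation:
Computing each delay:
  i=0: min(1*2^0, 8) = 1
  i=1: min(1*2^1, 8) = 2
  i=2: min(1*2^2, 8) = 4
  i=3: min(1*2^3, 8) = 8
  i=4: min(1*2^4, 8) = 8
  i=5: min(1*2^5, 8) = 8
  i=6: min(1*2^6, 8) = 8
  i=7: min(1*2^7, 8) = 8
  i=8: min(1*2^8, 8) = 8
  i=9: min(1*2^9, 8) = 8
  i=10: min(1*2^10, 8) = 8
  i=11: min(1*2^11, 8) = 8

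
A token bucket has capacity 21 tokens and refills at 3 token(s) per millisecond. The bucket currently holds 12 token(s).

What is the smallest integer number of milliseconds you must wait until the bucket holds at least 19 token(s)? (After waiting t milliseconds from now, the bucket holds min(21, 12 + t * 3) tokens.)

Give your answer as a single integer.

Need 12 + t * 3 >= 19, so t >= 7/3.
Smallest integer t = ceil(7/3) = 3.

Answer: 3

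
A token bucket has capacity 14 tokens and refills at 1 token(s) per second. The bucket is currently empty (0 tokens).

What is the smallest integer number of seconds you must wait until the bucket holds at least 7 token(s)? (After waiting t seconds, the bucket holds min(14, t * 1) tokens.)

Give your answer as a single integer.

Need t * 1 >= 7, so t >= 7/1.
Smallest integer t = ceil(7/1) = 7.

Answer: 7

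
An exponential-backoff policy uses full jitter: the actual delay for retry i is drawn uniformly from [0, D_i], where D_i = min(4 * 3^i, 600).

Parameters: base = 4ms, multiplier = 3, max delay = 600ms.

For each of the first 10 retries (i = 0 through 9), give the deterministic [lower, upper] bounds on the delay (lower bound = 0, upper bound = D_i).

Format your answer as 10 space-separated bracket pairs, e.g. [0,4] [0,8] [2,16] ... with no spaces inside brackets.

Computing bounds per retry:
  i=0: D_i=min(4*3^0,600)=4, bounds=[0,4]
  i=1: D_i=min(4*3^1,600)=12, bounds=[0,12]
  i=2: D_i=min(4*3^2,600)=36, bounds=[0,36]
  i=3: D_i=min(4*3^3,600)=108, bounds=[0,108]
  i=4: D_i=min(4*3^4,600)=324, bounds=[0,324]
  i=5: D_i=min(4*3^5,600)=600, bounds=[0,600]
  i=6: D_i=min(4*3^6,600)=600, bounds=[0,600]
  i=7: D_i=min(4*3^7,600)=600, bounds=[0,600]
  i=8: D_i=min(4*3^8,600)=600, bounds=[0,600]
  i=9: D_i=min(4*3^9,600)=600, bounds=[0,600]

Answer: [0,4] [0,12] [0,36] [0,108] [0,324] [0,600] [0,600] [0,600] [0,600] [0,600]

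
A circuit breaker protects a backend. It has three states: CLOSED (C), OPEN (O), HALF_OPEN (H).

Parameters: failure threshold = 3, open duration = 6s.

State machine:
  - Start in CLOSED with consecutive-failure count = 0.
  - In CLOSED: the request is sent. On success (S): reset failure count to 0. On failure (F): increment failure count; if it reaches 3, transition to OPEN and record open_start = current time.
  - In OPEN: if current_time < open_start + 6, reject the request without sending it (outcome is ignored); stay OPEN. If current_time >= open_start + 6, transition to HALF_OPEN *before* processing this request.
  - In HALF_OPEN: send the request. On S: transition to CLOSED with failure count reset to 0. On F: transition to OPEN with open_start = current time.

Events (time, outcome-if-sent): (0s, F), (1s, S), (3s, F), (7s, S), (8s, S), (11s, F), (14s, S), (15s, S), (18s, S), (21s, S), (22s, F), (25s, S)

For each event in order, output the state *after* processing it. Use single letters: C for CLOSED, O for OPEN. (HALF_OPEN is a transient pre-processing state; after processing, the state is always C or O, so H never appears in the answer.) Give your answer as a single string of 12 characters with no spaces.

Answer: CCCCCCCCCCCC

Derivation:
State after each event:
  event#1 t=0s outcome=F: state=CLOSED
  event#2 t=1s outcome=S: state=CLOSED
  event#3 t=3s outcome=F: state=CLOSED
  event#4 t=7s outcome=S: state=CLOSED
  event#5 t=8s outcome=S: state=CLOSED
  event#6 t=11s outcome=F: state=CLOSED
  event#7 t=14s outcome=S: state=CLOSED
  event#8 t=15s outcome=S: state=CLOSED
  event#9 t=18s outcome=S: state=CLOSED
  event#10 t=21s outcome=S: state=CLOSED
  event#11 t=22s outcome=F: state=CLOSED
  event#12 t=25s outcome=S: state=CLOSED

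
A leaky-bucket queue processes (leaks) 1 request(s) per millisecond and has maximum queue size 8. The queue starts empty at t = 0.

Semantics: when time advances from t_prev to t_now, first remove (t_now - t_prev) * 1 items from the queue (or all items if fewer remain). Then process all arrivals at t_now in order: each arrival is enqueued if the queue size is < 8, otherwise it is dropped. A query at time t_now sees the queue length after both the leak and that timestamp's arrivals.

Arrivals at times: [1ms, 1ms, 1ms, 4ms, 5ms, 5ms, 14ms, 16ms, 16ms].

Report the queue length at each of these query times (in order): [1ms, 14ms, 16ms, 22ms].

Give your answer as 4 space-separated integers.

Answer: 3 1 2 0

Derivation:
Queue lengths at query times:
  query t=1ms: backlog = 3
  query t=14ms: backlog = 1
  query t=16ms: backlog = 2
  query t=22ms: backlog = 0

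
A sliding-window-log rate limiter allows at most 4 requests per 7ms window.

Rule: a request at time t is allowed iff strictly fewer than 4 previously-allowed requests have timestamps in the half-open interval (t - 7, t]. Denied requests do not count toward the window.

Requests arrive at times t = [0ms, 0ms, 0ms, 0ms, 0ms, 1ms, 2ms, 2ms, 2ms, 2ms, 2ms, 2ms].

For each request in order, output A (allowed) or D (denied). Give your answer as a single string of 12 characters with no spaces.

Tracking allowed requests in the window:
  req#1 t=0ms: ALLOW
  req#2 t=0ms: ALLOW
  req#3 t=0ms: ALLOW
  req#4 t=0ms: ALLOW
  req#5 t=0ms: DENY
  req#6 t=1ms: DENY
  req#7 t=2ms: DENY
  req#8 t=2ms: DENY
  req#9 t=2ms: DENY
  req#10 t=2ms: DENY
  req#11 t=2ms: DENY
  req#12 t=2ms: DENY

Answer: AAAADDDDDDDD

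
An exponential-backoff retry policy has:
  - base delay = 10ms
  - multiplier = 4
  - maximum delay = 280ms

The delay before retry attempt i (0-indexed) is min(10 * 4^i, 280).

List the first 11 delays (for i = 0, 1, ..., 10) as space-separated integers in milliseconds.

Computing each delay:
  i=0: min(10*4^0, 280) = 10
  i=1: min(10*4^1, 280) = 40
  i=2: min(10*4^2, 280) = 160
  i=3: min(10*4^3, 280) = 280
  i=4: min(10*4^4, 280) = 280
  i=5: min(10*4^5, 280) = 280
  i=6: min(10*4^6, 280) = 280
  i=7: min(10*4^7, 280) = 280
  i=8: min(10*4^8, 280) = 280
  i=9: min(10*4^9, 280) = 280
  i=10: min(10*4^10, 280) = 280

Answer: 10 40 160 280 280 280 280 280 280 280 280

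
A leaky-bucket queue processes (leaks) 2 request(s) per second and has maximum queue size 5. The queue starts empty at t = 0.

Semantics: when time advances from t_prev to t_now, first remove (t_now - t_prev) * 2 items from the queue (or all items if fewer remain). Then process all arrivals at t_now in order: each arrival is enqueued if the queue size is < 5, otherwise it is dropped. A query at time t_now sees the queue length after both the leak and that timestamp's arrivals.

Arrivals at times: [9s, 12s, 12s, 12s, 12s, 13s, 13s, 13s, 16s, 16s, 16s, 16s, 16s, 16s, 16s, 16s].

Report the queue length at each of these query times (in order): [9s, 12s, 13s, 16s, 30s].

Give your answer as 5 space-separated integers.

Queue lengths at query times:
  query t=9s: backlog = 1
  query t=12s: backlog = 4
  query t=13s: backlog = 5
  query t=16s: backlog = 5
  query t=30s: backlog = 0

Answer: 1 4 5 5 0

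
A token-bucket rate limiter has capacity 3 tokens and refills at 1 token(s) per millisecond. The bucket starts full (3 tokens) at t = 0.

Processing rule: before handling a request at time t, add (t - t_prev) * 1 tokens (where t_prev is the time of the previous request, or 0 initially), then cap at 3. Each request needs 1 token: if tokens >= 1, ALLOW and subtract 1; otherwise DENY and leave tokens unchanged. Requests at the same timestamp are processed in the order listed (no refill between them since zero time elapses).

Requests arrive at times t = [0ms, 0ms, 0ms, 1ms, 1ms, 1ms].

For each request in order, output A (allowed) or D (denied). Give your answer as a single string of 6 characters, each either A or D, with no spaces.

Answer: AAAADD

Derivation:
Simulating step by step:
  req#1 t=0ms: ALLOW
  req#2 t=0ms: ALLOW
  req#3 t=0ms: ALLOW
  req#4 t=1ms: ALLOW
  req#5 t=1ms: DENY
  req#6 t=1ms: DENY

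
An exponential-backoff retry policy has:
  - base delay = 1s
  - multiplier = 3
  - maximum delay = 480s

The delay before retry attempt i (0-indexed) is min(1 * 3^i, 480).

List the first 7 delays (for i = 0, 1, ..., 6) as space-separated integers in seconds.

Computing each delay:
  i=0: min(1*3^0, 480) = 1
  i=1: min(1*3^1, 480) = 3
  i=2: min(1*3^2, 480) = 9
  i=3: min(1*3^3, 480) = 27
  i=4: min(1*3^4, 480) = 81
  i=5: min(1*3^5, 480) = 243
  i=6: min(1*3^6, 480) = 480

Answer: 1 3 9 27 81 243 480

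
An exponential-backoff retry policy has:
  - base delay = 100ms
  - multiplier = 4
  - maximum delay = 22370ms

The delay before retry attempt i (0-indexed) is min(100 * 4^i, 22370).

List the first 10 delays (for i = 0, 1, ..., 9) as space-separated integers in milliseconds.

Computing each delay:
  i=0: min(100*4^0, 22370) = 100
  i=1: min(100*4^1, 22370) = 400
  i=2: min(100*4^2, 22370) = 1600
  i=3: min(100*4^3, 22370) = 6400
  i=4: min(100*4^4, 22370) = 22370
  i=5: min(100*4^5, 22370) = 22370
  i=6: min(100*4^6, 22370) = 22370
  i=7: min(100*4^7, 22370) = 22370
  i=8: min(100*4^8, 22370) = 22370
  i=9: min(100*4^9, 22370) = 22370

Answer: 100 400 1600 6400 22370 22370 22370 22370 22370 22370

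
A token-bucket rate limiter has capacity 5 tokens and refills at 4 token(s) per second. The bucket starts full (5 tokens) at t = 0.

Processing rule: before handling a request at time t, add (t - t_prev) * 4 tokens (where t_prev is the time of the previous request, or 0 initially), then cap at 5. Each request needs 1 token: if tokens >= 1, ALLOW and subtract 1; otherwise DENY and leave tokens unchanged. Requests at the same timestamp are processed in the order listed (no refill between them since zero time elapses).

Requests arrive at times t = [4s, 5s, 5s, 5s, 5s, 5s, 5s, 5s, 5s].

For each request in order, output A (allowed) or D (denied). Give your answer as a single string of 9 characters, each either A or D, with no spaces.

Simulating step by step:
  req#1 t=4s: ALLOW
  req#2 t=5s: ALLOW
  req#3 t=5s: ALLOW
  req#4 t=5s: ALLOW
  req#5 t=5s: ALLOW
  req#6 t=5s: ALLOW
  req#7 t=5s: DENY
  req#8 t=5s: DENY
  req#9 t=5s: DENY

Answer: AAAAAADDD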